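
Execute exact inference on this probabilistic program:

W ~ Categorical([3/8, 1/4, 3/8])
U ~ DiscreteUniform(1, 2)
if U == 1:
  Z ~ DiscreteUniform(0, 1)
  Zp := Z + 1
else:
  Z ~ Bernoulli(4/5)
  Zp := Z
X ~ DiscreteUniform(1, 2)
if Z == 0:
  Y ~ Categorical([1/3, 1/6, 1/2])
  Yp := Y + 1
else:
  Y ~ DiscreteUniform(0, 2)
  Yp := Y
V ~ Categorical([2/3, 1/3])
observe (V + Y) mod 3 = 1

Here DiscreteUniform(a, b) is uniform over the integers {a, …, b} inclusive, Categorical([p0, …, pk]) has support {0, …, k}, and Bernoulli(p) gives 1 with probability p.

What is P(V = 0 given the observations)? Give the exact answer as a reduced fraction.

Enumerate traces; 48 have nonzero weight after conditioning:
  (W=0, U=1, Z=0, X=1, Y=0, V=1) weight 1/192
  (W=0, U=1, Z=0, X=1, Y=1, V=0) weight 1/192
  (W=0, U=1, Z=0, X=2, Y=0, V=1) weight 1/192
  (W=0, U=1, Z=0, X=2, Y=1, V=0) weight 1/192
  (W=0, U=1, Z=1, X=1, Y=0, V=1) weight 1/192
  (W=0, U=1, Z=1, X=1, Y=1, V=0) weight 1/96
  (W=0, U=1, Z=1, X=2, Y=0, V=1) weight 1/192
  (W=0, U=1, Z=1, X=2, Y=1, V=0) weight 1/96
  … 40 more
Group by V:
  weight(V=0) = 11/60
  weight(V=1) = 1/9
Total weight = 11/60 + 1/9 = 53/180
P(V=0 | obs) = 11/60 / 53/180 = 33/53
P(V=1 | obs) = 1/9 / 53/180 = 20/53

P(V = 0 | obs) = 33/53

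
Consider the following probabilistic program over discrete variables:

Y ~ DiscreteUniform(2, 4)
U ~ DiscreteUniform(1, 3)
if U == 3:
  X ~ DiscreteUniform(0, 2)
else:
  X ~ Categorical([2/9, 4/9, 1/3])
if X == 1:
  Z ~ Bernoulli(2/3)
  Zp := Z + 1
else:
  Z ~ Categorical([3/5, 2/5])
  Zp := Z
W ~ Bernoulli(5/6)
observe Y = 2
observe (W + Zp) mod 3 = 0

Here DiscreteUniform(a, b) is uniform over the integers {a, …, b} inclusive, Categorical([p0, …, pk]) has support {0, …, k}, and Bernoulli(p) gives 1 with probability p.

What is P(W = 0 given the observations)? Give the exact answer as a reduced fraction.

P(W = 0 | obs) = 72/347

Enumerate traces; 9 have nonzero weight after conditioning:
  (Y=2, U=1, X=0, Z=0, W=0) weight 1/405
  (Y=2, U=1, X=1, Z=1, W=1) weight 20/729
  (Y=2, U=1, X=2, Z=0, W=0) weight 1/270
  (Y=2, U=2, X=0, Z=0, W=0) weight 1/405
  (Y=2, U=2, X=1, Z=1, W=1) weight 20/729
  (Y=2, U=2, X=2, Z=0, W=0) weight 1/270
  (Y=2, U=3, X=0, Z=0, W=0) weight 1/270
  (Y=2, U=3, X=1, Z=1, W=1) weight 5/243
  … 1 more
Group by W:
  weight(W=0) = 8/405
  weight(W=1) = 55/729
Total weight = 8/405 + 55/729 = 347/3645
P(W=0 | obs) = 8/405 / 347/3645 = 72/347
P(W=1 | obs) = 55/729 / 347/3645 = 275/347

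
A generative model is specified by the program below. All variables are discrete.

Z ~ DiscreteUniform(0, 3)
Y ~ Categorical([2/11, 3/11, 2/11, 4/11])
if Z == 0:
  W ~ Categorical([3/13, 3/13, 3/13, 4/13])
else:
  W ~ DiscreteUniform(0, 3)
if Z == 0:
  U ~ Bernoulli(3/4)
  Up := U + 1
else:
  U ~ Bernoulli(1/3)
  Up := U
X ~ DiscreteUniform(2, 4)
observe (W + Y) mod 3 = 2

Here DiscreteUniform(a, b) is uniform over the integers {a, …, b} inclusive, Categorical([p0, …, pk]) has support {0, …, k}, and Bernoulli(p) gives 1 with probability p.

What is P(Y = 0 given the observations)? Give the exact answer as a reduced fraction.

Enumerate traces; 120 have nonzero weight after conditioning:
  (Z=0, Y=0, W=2, U=0, X=2) weight 1/1144
  (Z=0, Y=0, W=2, U=0, X=3) weight 1/1144
  (Z=0, Y=0, W=2, U=0, X=4) weight 1/1144
  (Z=0, Y=0, W=2, U=1, X=2) weight 3/1144
  (Z=0, Y=0, W=2, U=1, X=3) weight 3/1144
  (Z=0, Y=0, W=2, U=1, X=4) weight 3/1144
  (Z=0, Y=1, W=1, U=0, X=2) weight 3/2288
  (Z=0, Y=1, W=1, U=0, X=3) weight 3/2288
  (Z=0, Y=2, W=0, U=0, X=2) weight 1/1144
  (Z=0, Y=3, W=2, U=0, X=2) weight 1/572
  … 110 more
Group by Y:
  weight(Y=0) = 51/1144
  weight(Y=1) = 153/2288
  weight(Y=2) = 53/572
  weight(Y=3) = 51/572
Total weight = 51/1144 + 153/2288 + 53/572 + 51/572 = 61/208
P(Y=0 | obs) = 51/1144 / 61/208 = 102/671
P(Y=1 | obs) = 153/2288 / 61/208 = 153/671
P(Y=2 | obs) = 53/572 / 61/208 = 212/671
P(Y=3 | obs) = 51/572 / 61/208 = 204/671

P(Y = 0 | obs) = 102/671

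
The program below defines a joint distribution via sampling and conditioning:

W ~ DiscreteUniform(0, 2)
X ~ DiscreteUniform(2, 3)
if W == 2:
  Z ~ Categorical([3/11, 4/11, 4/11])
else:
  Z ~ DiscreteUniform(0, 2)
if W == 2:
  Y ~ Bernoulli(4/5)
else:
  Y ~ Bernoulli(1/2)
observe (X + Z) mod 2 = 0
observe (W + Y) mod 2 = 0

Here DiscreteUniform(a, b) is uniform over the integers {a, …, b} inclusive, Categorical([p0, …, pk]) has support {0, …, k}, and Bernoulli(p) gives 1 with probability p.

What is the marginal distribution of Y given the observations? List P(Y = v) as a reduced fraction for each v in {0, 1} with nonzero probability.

P(Y=0) = 7/12, P(Y=1) = 5/12

Enumerate traces; 9 have nonzero weight after conditioning:
  (W=0, X=2, Z=0, Y=0) weight 1/36
  (W=0, X=2, Z=2, Y=0) weight 1/36
  (W=0, X=3, Z=1, Y=0) weight 1/36
  (W=1, X=2, Z=0, Y=1) weight 1/36
  (W=1, X=2, Z=2, Y=1) weight 1/36
  (W=1, X=3, Z=1, Y=1) weight 1/36
  (W=2, X=2, Z=0, Y=0) weight 1/110
  (W=2, X=2, Z=2, Y=0) weight 2/165
  … 1 more
Group by Y:
  weight(Y=0) = 7/60
  weight(Y=1) = 1/12
Total weight = 7/60 + 1/12 = 1/5
P(Y=0 | obs) = 7/60 / 1/5 = 7/12
P(Y=1 | obs) = 1/12 / 1/5 = 5/12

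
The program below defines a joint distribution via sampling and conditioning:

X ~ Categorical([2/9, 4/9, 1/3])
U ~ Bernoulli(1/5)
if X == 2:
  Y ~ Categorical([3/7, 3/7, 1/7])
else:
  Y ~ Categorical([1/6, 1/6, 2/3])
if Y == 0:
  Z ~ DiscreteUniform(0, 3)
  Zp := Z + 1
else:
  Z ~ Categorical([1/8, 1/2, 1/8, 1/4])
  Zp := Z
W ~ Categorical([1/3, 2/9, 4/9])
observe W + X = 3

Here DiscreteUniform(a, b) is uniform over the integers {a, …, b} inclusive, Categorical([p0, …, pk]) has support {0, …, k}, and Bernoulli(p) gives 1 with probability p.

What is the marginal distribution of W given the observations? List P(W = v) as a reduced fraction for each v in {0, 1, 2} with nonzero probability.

P(W=1) = 3/11, P(W=2) = 8/11

Enumerate traces; 48 have nonzero weight after conditioning:
  (X=1, U=0, Y=0, Z=0, W=2) weight 8/1215
  (X=1, U=0, Y=0, Z=1, W=2) weight 8/1215
  (X=1, U=0, Y=0, Z=2, W=2) weight 8/1215
  (X=1, U=0, Y=0, Z=3, W=2) weight 8/1215
  (X=1, U=0, Y=1, Z=0, W=2) weight 4/1215
  (X=1, U=0, Y=1, Z=1, W=2) weight 16/1215
  (X=1, U=0, Y=1, Z=2, W=2) weight 4/1215
  (X=1, U=0, Y=1, Z=3, W=2) weight 8/1215
  (X=2, U=0, Y=0, Z=0, W=1) weight 2/315
  … 39 more
Group by W:
  weight(W=1) = 2/27
  weight(W=2) = 16/81
Total weight = 2/27 + 16/81 = 22/81
P(W=1 | obs) = 2/27 / 22/81 = 3/11
P(W=2 | obs) = 16/81 / 22/81 = 8/11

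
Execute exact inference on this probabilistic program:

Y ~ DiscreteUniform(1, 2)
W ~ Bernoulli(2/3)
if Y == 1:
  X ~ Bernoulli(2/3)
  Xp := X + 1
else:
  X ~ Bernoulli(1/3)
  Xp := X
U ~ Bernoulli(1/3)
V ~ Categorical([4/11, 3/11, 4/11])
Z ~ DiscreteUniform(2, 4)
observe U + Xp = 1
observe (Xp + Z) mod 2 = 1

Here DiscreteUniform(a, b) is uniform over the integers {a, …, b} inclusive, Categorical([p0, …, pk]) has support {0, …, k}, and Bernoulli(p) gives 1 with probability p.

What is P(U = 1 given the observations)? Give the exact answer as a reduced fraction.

Enumerate traces; 30 have nonzero weight after conditioning:
  (Y=1, W=0, X=0, U=0, V=0, Z=2) weight 4/891
  (Y=1, W=0, X=0, U=0, V=0, Z=4) weight 4/891
  (Y=1, W=0, X=0, U=0, V=1, Z=2) weight 1/297
  (Y=1, W=0, X=0, U=0, V=1, Z=4) weight 1/297
  (Y=1, W=0, X=0, U=0, V=2, Z=2) weight 4/891
  (Y=1, W=0, X=0, U=0, V=2, Z=4) weight 4/891
  (Y=1, W=1, X=0, U=0, V=0, Z=2) weight 8/891
  (Y=1, W=1, X=0, U=0, V=0, Z=4) weight 8/891
  (Y=2, W=0, X=0, U=1, V=0, Z=3) weight 4/891
  … 21 more
Group by U:
  weight(U=0) = 4/27
  weight(U=1) = 1/27
Total weight = 4/27 + 1/27 = 5/27
P(U=0 | obs) = 4/27 / 5/27 = 4/5
P(U=1 | obs) = 1/27 / 5/27 = 1/5

P(U = 1 | obs) = 1/5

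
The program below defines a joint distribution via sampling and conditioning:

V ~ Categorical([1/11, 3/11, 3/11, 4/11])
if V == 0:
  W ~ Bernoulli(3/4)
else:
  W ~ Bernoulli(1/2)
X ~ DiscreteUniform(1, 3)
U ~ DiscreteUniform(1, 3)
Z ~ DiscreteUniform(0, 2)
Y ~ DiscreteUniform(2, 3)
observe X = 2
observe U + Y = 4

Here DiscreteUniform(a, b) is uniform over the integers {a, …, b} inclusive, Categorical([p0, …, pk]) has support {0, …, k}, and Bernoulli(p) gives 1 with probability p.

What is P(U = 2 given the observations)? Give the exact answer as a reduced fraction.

Enumerate traces; 48 have nonzero weight after conditioning:
  (V=0, W=0, X=2, U=1, Z=0, Y=3) weight 1/2376
  (V=0, W=0, X=2, U=1, Z=1, Y=3) weight 1/2376
  (V=0, W=0, X=2, U=1, Z=2, Y=3) weight 1/2376
  (V=0, W=0, X=2, U=2, Z=0, Y=2) weight 1/2376
  (V=0, W=0, X=2, U=2, Z=1, Y=2) weight 1/2376
  (V=0, W=0, X=2, U=2, Z=2, Y=2) weight 1/2376
  (V=0, W=1, X=2, U=1, Z=0, Y=3) weight 1/792
  (V=0, W=1, X=2, U=1, Z=1, Y=3) weight 1/792
  … 40 more
Group by U:
  weight(U=1) = 1/18
  weight(U=2) = 1/18
Total weight = 1/18 + 1/18 = 1/9
P(U=1 | obs) = 1/18 / 1/9 = 1/2
P(U=2 | obs) = 1/18 / 1/9 = 1/2

P(U = 2 | obs) = 1/2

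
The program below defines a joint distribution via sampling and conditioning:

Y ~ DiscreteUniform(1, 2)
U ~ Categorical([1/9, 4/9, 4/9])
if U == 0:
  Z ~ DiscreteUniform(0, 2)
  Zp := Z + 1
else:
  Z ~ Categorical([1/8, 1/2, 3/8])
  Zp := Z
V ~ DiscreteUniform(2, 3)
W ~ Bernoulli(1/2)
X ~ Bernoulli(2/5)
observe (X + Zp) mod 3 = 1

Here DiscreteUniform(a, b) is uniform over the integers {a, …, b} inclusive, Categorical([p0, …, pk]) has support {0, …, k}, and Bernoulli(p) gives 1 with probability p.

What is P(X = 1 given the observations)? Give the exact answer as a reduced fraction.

Enumerate traces; 48 have nonzero weight after conditioning:
  (Y=1, U=0, Z=0, V=2, W=0, X=0) weight 1/360
  (Y=1, U=0, Z=0, V=2, W=1, X=0) weight 1/360
  (Y=1, U=0, Z=0, V=3, W=0, X=0) weight 1/360
  (Y=1, U=0, Z=0, V=3, W=1, X=0) weight 1/360
  (Y=1, U=0, Z=2, V=2, W=0, X=1) weight 1/540
  (Y=1, U=0, Z=2, V=2, W=1, X=1) weight 1/540
  (Y=1, U=0, Z=2, V=3, W=0, X=1) weight 1/540
  (Y=1, U=0, Z=2, V=3, W=1, X=1) weight 1/540
  … 40 more
Group by X:
  weight(X=0) = 13/45
  weight(X=1) = 8/135
Total weight = 13/45 + 8/135 = 47/135
P(X=0 | obs) = 13/45 / 47/135 = 39/47
P(X=1 | obs) = 8/135 / 47/135 = 8/47

P(X = 1 | obs) = 8/47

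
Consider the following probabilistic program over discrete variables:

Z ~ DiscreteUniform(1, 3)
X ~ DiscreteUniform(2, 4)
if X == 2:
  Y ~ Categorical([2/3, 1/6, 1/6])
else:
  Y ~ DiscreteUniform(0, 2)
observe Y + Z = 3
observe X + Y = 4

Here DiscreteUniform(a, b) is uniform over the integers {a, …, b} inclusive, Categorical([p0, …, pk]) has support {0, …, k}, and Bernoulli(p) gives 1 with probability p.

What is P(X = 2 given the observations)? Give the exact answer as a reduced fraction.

Enumerate traces; 3 have nonzero weight after conditioning:
  (Z=1, X=2, Y=2) weight 1/54
  (Z=2, X=3, Y=1) weight 1/27
  (Z=3, X=4, Y=0) weight 1/27
Group by X:
  weight(X=2) = 1/54
  weight(X=3) = 1/27
  weight(X=4) = 1/27
Total weight = 1/54 + 1/27 + 1/27 = 5/54
P(X=2 | obs) = 1/54 / 5/54 = 1/5
P(X=3 | obs) = 1/27 / 5/54 = 2/5
P(X=4 | obs) = 1/27 / 5/54 = 2/5

P(X = 2 | obs) = 1/5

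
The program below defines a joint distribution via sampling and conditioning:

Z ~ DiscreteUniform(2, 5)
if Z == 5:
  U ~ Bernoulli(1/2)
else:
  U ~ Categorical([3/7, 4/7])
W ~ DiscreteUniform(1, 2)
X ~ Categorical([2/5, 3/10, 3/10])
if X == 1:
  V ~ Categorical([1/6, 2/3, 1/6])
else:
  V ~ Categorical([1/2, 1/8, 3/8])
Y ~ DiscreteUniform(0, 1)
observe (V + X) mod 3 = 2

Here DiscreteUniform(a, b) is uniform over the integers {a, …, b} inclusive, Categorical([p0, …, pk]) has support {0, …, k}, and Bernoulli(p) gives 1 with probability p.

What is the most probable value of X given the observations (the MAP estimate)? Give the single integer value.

Enumerate traces; 96 have nonzero weight after conditioning:
  (Z=2, U=0, W=1, X=0, V=2, Y=0) weight 9/2240
  (Z=2, U=0, W=1, X=0, V=2, Y=1) weight 9/2240
  (Z=2, U=0, W=1, X=1, V=1, Y=0) weight 3/560
  (Z=2, U=0, W=1, X=1, V=1, Y=1) weight 3/560
  (Z=2, U=0, W=1, X=2, V=0, Y=0) weight 9/2240
  (Z=2, U=0, W=1, X=2, V=0, Y=1) weight 9/2240
  (Z=2, U=0, W=2, X=0, V=2, Y=0) weight 9/2240
  (Z=2, U=0, W=2, X=0, V=2, Y=1) weight 9/2240
  … 88 more
Group by X:
  weight(X=0) = 3/20
  weight(X=1) = 1/5
  weight(X=2) = 3/20
Total weight = 3/20 + 1/5 + 3/20 = 1/2
P(X=0 | obs) = 3/20 / 1/2 = 3/10
P(X=1 | obs) = 1/5 / 1/2 = 2/5
P(X=2 | obs) = 3/20 / 1/2 = 3/10
argmax = 1

argmax_v P(X = v | obs) = 1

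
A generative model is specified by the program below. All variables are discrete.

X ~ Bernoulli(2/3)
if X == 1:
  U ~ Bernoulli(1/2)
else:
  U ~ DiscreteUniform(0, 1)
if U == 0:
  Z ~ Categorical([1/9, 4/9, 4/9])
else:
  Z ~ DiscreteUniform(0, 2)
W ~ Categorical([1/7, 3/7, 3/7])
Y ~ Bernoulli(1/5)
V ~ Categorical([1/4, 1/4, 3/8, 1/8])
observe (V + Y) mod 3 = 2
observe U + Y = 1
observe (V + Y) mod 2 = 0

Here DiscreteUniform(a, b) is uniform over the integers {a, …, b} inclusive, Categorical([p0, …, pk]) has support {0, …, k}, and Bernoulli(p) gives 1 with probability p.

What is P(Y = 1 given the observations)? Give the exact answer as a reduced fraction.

Enumerate traces; 36 have nonzero weight after conditioning:
  (X=0, U=0, Z=0, W=0, Y=1, V=1) weight 1/7560
  (X=0, U=0, Z=0, W=1, Y=1, V=1) weight 1/2520
  (X=0, U=0, Z=0, W=2, Y=1, V=1) weight 1/2520
  (X=0, U=0, Z=1, W=0, Y=1, V=1) weight 1/1890
  (X=0, U=0, Z=1, W=1, Y=1, V=1) weight 1/630
  (X=0, U=0, Z=1, W=2, Y=1, V=1) weight 1/630
  (X=0, U=0, Z=2, W=0, Y=1, V=1) weight 1/1890
  (X=0, U=0, Z=2, W=1, Y=1, V=1) weight 1/630
  (X=0, U=1, Z=0, W=0, Y=0, V=2) weight 1/420
  … 27 more
Group by Y:
  weight(Y=0) = 3/20
  weight(Y=1) = 1/40
Total weight = 3/20 + 1/40 = 7/40
P(Y=0 | obs) = 3/20 / 7/40 = 6/7
P(Y=1 | obs) = 1/40 / 7/40 = 1/7

P(Y = 1 | obs) = 1/7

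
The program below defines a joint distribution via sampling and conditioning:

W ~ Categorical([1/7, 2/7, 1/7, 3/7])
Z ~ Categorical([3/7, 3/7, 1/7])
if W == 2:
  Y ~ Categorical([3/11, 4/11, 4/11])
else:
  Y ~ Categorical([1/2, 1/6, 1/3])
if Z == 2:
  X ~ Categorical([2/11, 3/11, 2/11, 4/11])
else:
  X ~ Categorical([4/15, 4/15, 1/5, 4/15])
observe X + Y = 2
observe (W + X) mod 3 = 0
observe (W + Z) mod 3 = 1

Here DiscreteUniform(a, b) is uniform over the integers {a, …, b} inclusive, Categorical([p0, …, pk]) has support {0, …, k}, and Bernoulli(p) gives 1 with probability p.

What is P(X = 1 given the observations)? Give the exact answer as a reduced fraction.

Enumerate traces; 4 have nonzero weight after conditioning:
  (W=0, Z=1, Y=2, X=0) weight 4/735
  (W=1, Z=0, Y=0, X=2) weight 3/245
  (W=2, Z=2, Y=1, X=1) weight 12/5929
  (W=3, Z=1, Y=2, X=0) weight 4/245
Group by X:
  weight(X=0) = 16/735
  weight(X=1) = 12/5929
  weight(X=2) = 3/245
Total weight = 16/735 + 12/5929 + 3/245 = 641/17787
P(X=0 | obs) = 16/735 / 641/17787 = 1936/3205
P(X=1 | obs) = 12/5929 / 641/17787 = 36/641
P(X=2 | obs) = 3/245 / 641/17787 = 1089/3205

P(X = 1 | obs) = 36/641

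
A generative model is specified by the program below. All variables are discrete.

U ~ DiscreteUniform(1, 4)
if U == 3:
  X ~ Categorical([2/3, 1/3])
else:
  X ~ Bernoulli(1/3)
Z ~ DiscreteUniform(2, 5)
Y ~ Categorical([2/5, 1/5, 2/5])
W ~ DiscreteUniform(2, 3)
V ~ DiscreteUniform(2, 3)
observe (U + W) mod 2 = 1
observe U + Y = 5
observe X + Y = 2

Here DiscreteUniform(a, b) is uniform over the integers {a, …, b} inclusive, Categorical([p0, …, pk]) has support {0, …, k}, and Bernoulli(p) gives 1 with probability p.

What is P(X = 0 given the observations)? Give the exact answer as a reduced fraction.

Enumerate traces; 16 have nonzero weight after conditioning:
  (U=3, X=0, Z=2, Y=2, W=2, V=2) weight 1/240
  (U=3, X=0, Z=2, Y=2, W=2, V=3) weight 1/240
  (U=3, X=0, Z=3, Y=2, W=2, V=2) weight 1/240
  (U=3, X=0, Z=3, Y=2, W=2, V=3) weight 1/240
  (U=3, X=0, Z=4, Y=2, W=2, V=2) weight 1/240
  (U=3, X=0, Z=4, Y=2, W=2, V=3) weight 1/240
  (U=3, X=0, Z=5, Y=2, W=2, V=2) weight 1/240
  (U=3, X=0, Z=5, Y=2, W=2, V=3) weight 1/240
  (U=4, X=1, Z=2, Y=1, W=3, V=2) weight 1/960
  … 7 more
Group by X:
  weight(X=0) = 1/30
  weight(X=1) = 1/120
Total weight = 1/30 + 1/120 = 1/24
P(X=0 | obs) = 1/30 / 1/24 = 4/5
P(X=1 | obs) = 1/120 / 1/24 = 1/5

P(X = 0 | obs) = 4/5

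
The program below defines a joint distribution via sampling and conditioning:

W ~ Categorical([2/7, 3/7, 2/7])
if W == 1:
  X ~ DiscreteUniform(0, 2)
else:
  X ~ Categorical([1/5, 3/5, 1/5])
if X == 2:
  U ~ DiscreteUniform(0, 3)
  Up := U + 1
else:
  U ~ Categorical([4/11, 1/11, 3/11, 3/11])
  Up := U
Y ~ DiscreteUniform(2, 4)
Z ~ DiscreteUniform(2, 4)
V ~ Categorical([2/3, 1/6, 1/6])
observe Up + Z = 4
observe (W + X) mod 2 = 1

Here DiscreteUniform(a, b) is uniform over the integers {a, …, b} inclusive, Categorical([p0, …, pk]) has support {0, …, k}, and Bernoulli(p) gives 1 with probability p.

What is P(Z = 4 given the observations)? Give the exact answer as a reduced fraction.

P(Z = 4 | obs) = 136/327

Enumerate traces; 99 have nonzero weight after conditioning:
  (W=0, X=1, U=0, Y=2, Z=4, V=0) weight 16/3465
  (W=0, X=1, U=0, Y=2, Z=4, V=1) weight 4/3465
  (W=0, X=1, U=0, Y=2, Z=4, V=2) weight 4/3465
  (W=0, X=1, U=0, Y=3, Z=4, V=0) weight 16/3465
  (W=0, X=1, U=0, Y=3, Z=4, V=1) weight 4/3465
  (W=0, X=1, U=0, Y=3, Z=4, V=2) weight 4/3465
  (W=0, X=1, U=0, Y=4, Z=4, V=0) weight 16/3465
  (W=0, X=1, U=0, Y=4, Z=4, V=1) weight 4/3465
  (W=0, X=1, U=1, Y=2, Z=3, V=0) weight 4/3465
  (W=0, X=1, U=2, Y=2, Z=2, V=0) weight 4/1155
  … 89 more
Group by Z:
  weight(Z=2) = 37/660
  weight(Z=3) = 41/1540
  weight(Z=4) = 68/1155
Total weight = 37/660 + 41/1540 + 68/1155 = 109/770
P(Z=2 | obs) = 37/660 / 109/770 = 259/654
P(Z=3 | obs) = 41/1540 / 109/770 = 41/218
P(Z=4 | obs) = 68/1155 / 109/770 = 136/327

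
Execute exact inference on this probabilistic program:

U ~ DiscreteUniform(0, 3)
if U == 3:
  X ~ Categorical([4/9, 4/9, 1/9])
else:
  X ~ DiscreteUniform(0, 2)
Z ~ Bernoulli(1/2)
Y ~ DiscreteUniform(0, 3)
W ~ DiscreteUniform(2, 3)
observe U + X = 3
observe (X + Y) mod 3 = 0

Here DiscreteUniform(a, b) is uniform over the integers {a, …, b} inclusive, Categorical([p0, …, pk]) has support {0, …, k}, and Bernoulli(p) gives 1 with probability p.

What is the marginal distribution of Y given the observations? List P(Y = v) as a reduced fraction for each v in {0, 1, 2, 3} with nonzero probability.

Enumerate traces; 16 have nonzero weight after conditioning:
  (U=1, X=2, Z=0, Y=1, W=2) weight 1/192
  (U=1, X=2, Z=0, Y=1, W=3) weight 1/192
  (U=1, X=2, Z=1, Y=1, W=2) weight 1/192
  (U=1, X=2, Z=1, Y=1, W=3) weight 1/192
  (U=2, X=1, Z=0, Y=2, W=2) weight 1/192
  (U=2, X=1, Z=0, Y=2, W=3) weight 1/192
  (U=2, X=1, Z=1, Y=2, W=2) weight 1/192
  (U=2, X=1, Z=1, Y=2, W=3) weight 1/192
  (U=3, X=0, Z=0, Y=0, W=2) weight 1/144
  (U=3, X=0, Z=0, Y=3, W=2) weight 1/144
  … 6 more
Group by Y:
  weight(Y=0) = 1/36
  weight(Y=1) = 1/48
  weight(Y=2) = 1/48
  weight(Y=3) = 1/36
Total weight = 1/36 + 1/48 + 1/48 + 1/36 = 7/72
P(Y=0 | obs) = 1/36 / 7/72 = 2/7
P(Y=1 | obs) = 1/48 / 7/72 = 3/14
P(Y=2 | obs) = 1/48 / 7/72 = 3/14
P(Y=3 | obs) = 1/36 / 7/72 = 2/7

P(Y=0) = 2/7, P(Y=1) = 3/14, P(Y=2) = 3/14, P(Y=3) = 2/7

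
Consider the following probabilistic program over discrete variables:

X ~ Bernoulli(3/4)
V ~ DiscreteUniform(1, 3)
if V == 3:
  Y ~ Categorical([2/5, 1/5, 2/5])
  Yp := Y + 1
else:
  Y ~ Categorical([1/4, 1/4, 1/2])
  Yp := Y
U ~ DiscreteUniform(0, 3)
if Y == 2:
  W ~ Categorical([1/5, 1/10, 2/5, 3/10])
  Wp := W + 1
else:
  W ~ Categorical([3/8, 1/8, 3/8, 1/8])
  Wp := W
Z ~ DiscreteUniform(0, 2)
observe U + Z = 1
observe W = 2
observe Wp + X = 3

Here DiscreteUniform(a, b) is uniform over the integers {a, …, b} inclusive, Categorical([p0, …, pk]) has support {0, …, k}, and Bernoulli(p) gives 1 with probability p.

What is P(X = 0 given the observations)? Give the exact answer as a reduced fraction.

P(X = 0 | obs) = 14/59

Enumerate traces; 18 have nonzero weight after conditioning:
  (X=0, V=1, Y=2, U=0, W=2, Z=1) weight 1/720
  (X=0, V=1, Y=2, U=1, W=2, Z=0) weight 1/720
  (X=0, V=2, Y=2, U=0, W=2, Z=1) weight 1/720
  (X=0, V=2, Y=2, U=1, W=2, Z=0) weight 1/720
  (X=0, V=3, Y=2, U=0, W=2, Z=1) weight 1/900
  (X=0, V=3, Y=2, U=1, W=2, Z=0) weight 1/900
  (X=1, V=1, Y=0, U=0, W=2, Z=1) weight 1/512
  (X=1, V=1, Y=0, U=1, W=2, Z=0) weight 1/512
  … 10 more
Group by X:
  weight(X=0) = 7/900
  weight(X=1) = 1/40
Total weight = 7/900 + 1/40 = 59/1800
P(X=0 | obs) = 7/900 / 59/1800 = 14/59
P(X=1 | obs) = 1/40 / 59/1800 = 45/59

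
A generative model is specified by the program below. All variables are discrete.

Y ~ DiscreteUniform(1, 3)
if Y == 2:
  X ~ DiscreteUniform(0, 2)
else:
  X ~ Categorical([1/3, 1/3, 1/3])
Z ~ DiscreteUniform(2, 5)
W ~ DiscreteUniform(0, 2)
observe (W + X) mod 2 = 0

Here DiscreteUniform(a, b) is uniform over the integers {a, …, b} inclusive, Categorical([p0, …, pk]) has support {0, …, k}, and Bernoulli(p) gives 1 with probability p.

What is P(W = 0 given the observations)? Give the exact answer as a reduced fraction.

Enumerate traces; 60 have nonzero weight after conditioning:
  (Y=1, X=0, Z=2, W=0) weight 1/108
  (Y=1, X=0, Z=2, W=2) weight 1/108
  (Y=1, X=0, Z=3, W=0) weight 1/108
  (Y=1, X=0, Z=3, W=2) weight 1/108
  (Y=1, X=0, Z=4, W=0) weight 1/108
  (Y=1, X=0, Z=4, W=2) weight 1/108
  (Y=1, X=0, Z=5, W=0) weight 1/108
  (Y=1, X=0, Z=5, W=2) weight 1/108
  (Y=1, X=1, Z=2, W=1) weight 1/108
  … 51 more
Group by W:
  weight(W=0) = 2/9
  weight(W=1) = 1/9
  weight(W=2) = 2/9
Total weight = 2/9 + 1/9 + 2/9 = 5/9
P(W=0 | obs) = 2/9 / 5/9 = 2/5
P(W=1 | obs) = 1/9 / 5/9 = 1/5
P(W=2 | obs) = 2/9 / 5/9 = 2/5

P(W = 0 | obs) = 2/5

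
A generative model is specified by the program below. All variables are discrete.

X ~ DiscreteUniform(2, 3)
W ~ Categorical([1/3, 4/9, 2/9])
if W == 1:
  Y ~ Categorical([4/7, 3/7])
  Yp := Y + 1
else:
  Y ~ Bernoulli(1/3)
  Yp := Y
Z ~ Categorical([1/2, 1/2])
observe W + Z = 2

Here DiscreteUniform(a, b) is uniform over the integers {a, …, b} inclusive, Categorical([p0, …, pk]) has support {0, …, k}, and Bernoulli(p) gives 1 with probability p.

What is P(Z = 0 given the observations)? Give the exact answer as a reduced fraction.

P(Z = 0 | obs) = 1/3

Enumerate traces; 8 have nonzero weight after conditioning:
  (X=2, W=1, Y=0, Z=1) weight 4/63
  (X=2, W=1, Y=1, Z=1) weight 1/21
  (X=2, W=2, Y=0, Z=0) weight 1/27
  (X=2, W=2, Y=1, Z=0) weight 1/54
  (X=3, W=1, Y=0, Z=1) weight 4/63
  (X=3, W=1, Y=1, Z=1) weight 1/21
  (X=3, W=2, Y=0, Z=0) weight 1/27
  (X=3, W=2, Y=1, Z=0) weight 1/54
Group by Z:
  weight(Z=0) = 1/9
  weight(Z=1) = 2/9
Total weight = 1/9 + 2/9 = 1/3
P(Z=0 | obs) = 1/9 / 1/3 = 1/3
P(Z=1 | obs) = 2/9 / 1/3 = 2/3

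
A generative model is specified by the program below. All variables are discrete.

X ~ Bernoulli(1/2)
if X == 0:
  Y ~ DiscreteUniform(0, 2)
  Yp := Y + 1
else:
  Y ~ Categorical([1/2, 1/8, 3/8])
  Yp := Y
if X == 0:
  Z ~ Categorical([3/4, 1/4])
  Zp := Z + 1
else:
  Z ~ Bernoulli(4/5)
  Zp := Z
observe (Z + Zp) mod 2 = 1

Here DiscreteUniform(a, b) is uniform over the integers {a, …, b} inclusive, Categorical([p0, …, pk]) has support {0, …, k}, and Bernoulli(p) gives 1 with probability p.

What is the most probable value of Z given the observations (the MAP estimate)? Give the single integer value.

argmax_v P(Z = v | obs) = 0

Enumerate traces; 6 have nonzero weight after conditioning:
  (X=0, Y=0, Z=0) weight 1/8
  (X=0, Y=0, Z=1) weight 1/24
  (X=0, Y=1, Z=0) weight 1/8
  (X=0, Y=1, Z=1) weight 1/24
  (X=0, Y=2, Z=0) weight 1/8
  (X=0, Y=2, Z=1) weight 1/24
Group by Z:
  weight(Z=0) = 3/8
  weight(Z=1) = 1/8
Total weight = 3/8 + 1/8 = 1/2
P(Z=0 | obs) = 3/8 / 1/2 = 3/4
P(Z=1 | obs) = 1/8 / 1/2 = 1/4
argmax = 0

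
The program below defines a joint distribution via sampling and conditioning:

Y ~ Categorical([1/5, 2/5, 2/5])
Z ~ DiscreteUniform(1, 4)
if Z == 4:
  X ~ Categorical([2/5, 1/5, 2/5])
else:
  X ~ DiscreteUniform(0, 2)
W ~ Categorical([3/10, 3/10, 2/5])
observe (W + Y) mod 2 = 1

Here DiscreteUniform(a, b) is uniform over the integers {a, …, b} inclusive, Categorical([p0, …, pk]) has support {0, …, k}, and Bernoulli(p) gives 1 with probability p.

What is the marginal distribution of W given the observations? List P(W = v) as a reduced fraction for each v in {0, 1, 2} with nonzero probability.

P(W=0) = 6/23, P(W=1) = 9/23, P(W=2) = 8/23

Enumerate traces; 48 have nonzero weight after conditioning:
  (Y=0, Z=1, X=0, W=1) weight 1/200
  (Y=0, Z=1, X=1, W=1) weight 1/200
  (Y=0, Z=1, X=2, W=1) weight 1/200
  (Y=0, Z=2, X=0, W=1) weight 1/200
  (Y=0, Z=2, X=1, W=1) weight 1/200
  (Y=0, Z=2, X=2, W=1) weight 1/200
  (Y=0, Z=3, X=0, W=1) weight 1/200
  (Y=0, Z=3, X=1, W=1) weight 1/200
  (Y=1, Z=1, X=0, W=0) weight 1/100
  (Y=1, Z=1, X=0, W=2) weight 1/75
  … 38 more
Group by W:
  weight(W=0) = 3/25
  weight(W=1) = 9/50
  weight(W=2) = 4/25
Total weight = 3/25 + 9/50 + 4/25 = 23/50
P(W=0 | obs) = 3/25 / 23/50 = 6/23
P(W=1 | obs) = 9/50 / 23/50 = 9/23
P(W=2 | obs) = 4/25 / 23/50 = 8/23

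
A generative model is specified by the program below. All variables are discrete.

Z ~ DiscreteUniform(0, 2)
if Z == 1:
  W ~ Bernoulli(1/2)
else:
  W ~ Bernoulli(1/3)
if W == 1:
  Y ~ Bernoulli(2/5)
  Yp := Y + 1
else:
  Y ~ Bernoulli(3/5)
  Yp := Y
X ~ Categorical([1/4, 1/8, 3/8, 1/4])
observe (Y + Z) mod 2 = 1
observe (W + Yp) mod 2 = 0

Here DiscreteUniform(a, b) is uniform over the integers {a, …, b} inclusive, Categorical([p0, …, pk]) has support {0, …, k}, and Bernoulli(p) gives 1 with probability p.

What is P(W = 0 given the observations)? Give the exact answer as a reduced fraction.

Enumerate traces; 8 have nonzero weight after conditioning:
  (Z=1, W=0, Y=0, X=0) weight 1/60
  (Z=1, W=0, Y=0, X=1) weight 1/120
  (Z=1, W=0, Y=0, X=2) weight 1/40
  (Z=1, W=0, Y=0, X=3) weight 1/60
  (Z=1, W=1, Y=0, X=0) weight 1/40
  (Z=1, W=1, Y=0, X=1) weight 1/80
  (Z=1, W=1, Y=0, X=2) weight 3/80
  (Z=1, W=1, Y=0, X=3) weight 1/40
Group by W:
  weight(W=0) = 1/15
  weight(W=1) = 1/10
Total weight = 1/15 + 1/10 = 1/6
P(W=0 | obs) = 1/15 / 1/6 = 2/5
P(W=1 | obs) = 1/10 / 1/6 = 3/5

P(W = 0 | obs) = 2/5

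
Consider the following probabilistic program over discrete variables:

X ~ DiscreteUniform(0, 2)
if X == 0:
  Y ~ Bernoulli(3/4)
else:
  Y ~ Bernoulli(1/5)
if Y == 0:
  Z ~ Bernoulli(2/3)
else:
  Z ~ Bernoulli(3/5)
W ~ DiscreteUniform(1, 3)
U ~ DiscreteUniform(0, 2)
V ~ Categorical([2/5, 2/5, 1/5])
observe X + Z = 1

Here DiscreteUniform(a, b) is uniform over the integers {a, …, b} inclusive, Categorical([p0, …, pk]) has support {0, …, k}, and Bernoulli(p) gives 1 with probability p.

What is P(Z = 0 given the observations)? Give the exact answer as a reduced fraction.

Enumerate traces; 108 have nonzero weight after conditioning:
  (X=0, Y=0, Z=1, W=1, U=0, V=0) weight 1/405
  (X=0, Y=0, Z=1, W=1, U=0, V=1) weight 1/405
  (X=0, Y=0, Z=1, W=1, U=0, V=2) weight 1/810
  (X=0, Y=0, Z=1, W=1, U=1, V=0) weight 1/405
  (X=0, Y=0, Z=1, W=1, U=1, V=1) weight 1/405
  (X=0, Y=0, Z=1, W=1, U=1, V=2) weight 1/810
  (X=0, Y=0, Z=1, W=1, U=2, V=0) weight 1/405
  (X=0, Y=0, Z=1, W=1, U=2, V=1) weight 1/405
  (X=1, Y=0, Z=0, W=1, U=0, V=0) weight 8/2025
  … 99 more
Group by Z:
  weight(Z=0) = 26/225
  weight(Z=1) = 37/180
Total weight = 26/225 + 37/180 = 289/900
P(Z=0 | obs) = 26/225 / 289/900 = 104/289
P(Z=1 | obs) = 37/180 / 289/900 = 185/289

P(Z = 0 | obs) = 104/289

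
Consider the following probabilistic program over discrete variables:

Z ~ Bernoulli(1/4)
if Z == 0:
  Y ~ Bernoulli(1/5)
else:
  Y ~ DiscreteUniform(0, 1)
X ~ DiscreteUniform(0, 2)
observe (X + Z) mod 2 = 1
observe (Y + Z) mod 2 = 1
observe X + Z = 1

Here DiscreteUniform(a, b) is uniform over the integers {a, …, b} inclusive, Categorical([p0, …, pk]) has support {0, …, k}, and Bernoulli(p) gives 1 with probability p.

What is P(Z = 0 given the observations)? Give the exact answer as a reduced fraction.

Enumerate traces; 2 have nonzero weight after conditioning:
  (Z=0, Y=1, X=1) weight 1/20
  (Z=1, Y=0, X=0) weight 1/24
Group by Z:
  weight(Z=0) = 1/20
  weight(Z=1) = 1/24
Total weight = 1/20 + 1/24 = 11/120
P(Z=0 | obs) = 1/20 / 11/120 = 6/11
P(Z=1 | obs) = 1/24 / 11/120 = 5/11

P(Z = 0 | obs) = 6/11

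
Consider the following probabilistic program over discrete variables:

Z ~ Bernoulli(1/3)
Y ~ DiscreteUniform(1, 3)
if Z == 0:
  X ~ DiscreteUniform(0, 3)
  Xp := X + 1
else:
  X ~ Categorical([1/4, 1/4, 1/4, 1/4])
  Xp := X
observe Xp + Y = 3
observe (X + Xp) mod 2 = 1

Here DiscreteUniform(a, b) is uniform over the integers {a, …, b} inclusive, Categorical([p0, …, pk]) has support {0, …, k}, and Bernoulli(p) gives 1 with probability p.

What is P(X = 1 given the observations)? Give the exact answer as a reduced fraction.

P(X = 1 | obs) = 1/2

Enumerate traces; 2 have nonzero weight after conditioning:
  (Z=0, Y=1, X=1) weight 1/18
  (Z=0, Y=2, X=0) weight 1/18
Group by X:
  weight(X=0) = 1/18
  weight(X=1) = 1/18
Total weight = 1/18 + 1/18 = 1/9
P(X=0 | obs) = 1/18 / 1/9 = 1/2
P(X=1 | obs) = 1/18 / 1/9 = 1/2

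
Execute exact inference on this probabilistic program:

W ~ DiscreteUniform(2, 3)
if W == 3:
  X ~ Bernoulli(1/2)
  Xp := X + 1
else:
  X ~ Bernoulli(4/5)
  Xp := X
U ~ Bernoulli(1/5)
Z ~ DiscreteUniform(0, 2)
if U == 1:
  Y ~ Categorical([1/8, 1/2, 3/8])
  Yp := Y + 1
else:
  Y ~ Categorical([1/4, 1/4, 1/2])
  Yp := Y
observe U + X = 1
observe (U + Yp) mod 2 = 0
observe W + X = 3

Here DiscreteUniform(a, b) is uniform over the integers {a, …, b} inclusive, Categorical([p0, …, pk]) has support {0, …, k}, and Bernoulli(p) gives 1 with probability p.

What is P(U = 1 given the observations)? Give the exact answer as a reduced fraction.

Enumerate traces; 12 have nonzero weight after conditioning:
  (W=2, X=1, U=0, Z=0, Y=0) weight 2/75
  (W=2, X=1, U=0, Z=0, Y=2) weight 4/75
  (W=2, X=1, U=0, Z=1, Y=0) weight 2/75
  (W=2, X=1, U=0, Z=1, Y=2) weight 4/75
  (W=2, X=1, U=0, Z=2, Y=0) weight 2/75
  (W=2, X=1, U=0, Z=2, Y=2) weight 4/75
  (W=3, X=0, U=1, Z=0, Y=0) weight 1/480
  (W=3, X=0, U=1, Z=0, Y=2) weight 1/160
  … 4 more
Group by U:
  weight(U=0) = 6/25
  weight(U=1) = 1/40
Total weight = 6/25 + 1/40 = 53/200
P(U=0 | obs) = 6/25 / 53/200 = 48/53
P(U=1 | obs) = 1/40 / 53/200 = 5/53

P(U = 1 | obs) = 5/53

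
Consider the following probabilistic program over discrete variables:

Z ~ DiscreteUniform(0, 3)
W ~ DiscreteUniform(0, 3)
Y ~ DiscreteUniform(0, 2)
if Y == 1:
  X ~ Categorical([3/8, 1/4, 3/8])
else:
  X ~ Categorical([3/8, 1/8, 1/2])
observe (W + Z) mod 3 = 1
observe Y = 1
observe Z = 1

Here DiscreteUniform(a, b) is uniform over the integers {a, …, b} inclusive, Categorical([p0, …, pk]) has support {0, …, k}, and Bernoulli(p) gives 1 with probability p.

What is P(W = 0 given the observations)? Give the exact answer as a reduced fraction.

P(W = 0 | obs) = 1/2

Enumerate traces; 6 have nonzero weight after conditioning:
  (Z=1, W=0, Y=1, X=0) weight 1/128
  (Z=1, W=0, Y=1, X=1) weight 1/192
  (Z=1, W=0, Y=1, X=2) weight 1/128
  (Z=1, W=3, Y=1, X=0) weight 1/128
  (Z=1, W=3, Y=1, X=1) weight 1/192
  (Z=1, W=3, Y=1, X=2) weight 1/128
Group by W:
  weight(W=0) = 1/48
  weight(W=3) = 1/48
Total weight = 1/48 + 1/48 = 1/24
P(W=0 | obs) = 1/48 / 1/24 = 1/2
P(W=3 | obs) = 1/48 / 1/24 = 1/2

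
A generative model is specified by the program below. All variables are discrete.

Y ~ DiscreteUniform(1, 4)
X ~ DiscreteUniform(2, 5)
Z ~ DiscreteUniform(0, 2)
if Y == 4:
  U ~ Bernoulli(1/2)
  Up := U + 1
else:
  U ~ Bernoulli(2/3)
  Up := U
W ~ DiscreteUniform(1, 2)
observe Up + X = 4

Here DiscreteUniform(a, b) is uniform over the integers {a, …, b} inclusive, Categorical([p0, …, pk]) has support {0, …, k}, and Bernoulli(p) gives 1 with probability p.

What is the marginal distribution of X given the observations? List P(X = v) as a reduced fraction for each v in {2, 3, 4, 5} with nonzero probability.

Enumerate traces; 48 have nonzero weight after conditioning:
  (Y=1, X=3, Z=0, U=1, W=1) weight 1/144
  (Y=1, X=3, Z=0, U=1, W=2) weight 1/144
  (Y=1, X=3, Z=1, U=1, W=1) weight 1/144
  (Y=1, X=3, Z=1, U=1, W=2) weight 1/144
  (Y=1, X=3, Z=2, U=1, W=1) weight 1/144
  (Y=1, X=3, Z=2, U=1, W=2) weight 1/144
  (Y=1, X=4, Z=0, U=0, W=1) weight 1/288
  (Y=1, X=4, Z=0, U=0, W=2) weight 1/288
  (Y=4, X=2, Z=0, U=1, W=1) weight 1/192
  … 39 more
Group by X:
  weight(X=2) = 1/32
  weight(X=3) = 5/32
  weight(X=4) = 1/16
Total weight = 1/32 + 5/32 + 1/16 = 1/4
P(X=2 | obs) = 1/32 / 1/4 = 1/8
P(X=3 | obs) = 5/32 / 1/4 = 5/8
P(X=4 | obs) = 1/16 / 1/4 = 1/4

P(X=2) = 1/8, P(X=3) = 5/8, P(X=4) = 1/4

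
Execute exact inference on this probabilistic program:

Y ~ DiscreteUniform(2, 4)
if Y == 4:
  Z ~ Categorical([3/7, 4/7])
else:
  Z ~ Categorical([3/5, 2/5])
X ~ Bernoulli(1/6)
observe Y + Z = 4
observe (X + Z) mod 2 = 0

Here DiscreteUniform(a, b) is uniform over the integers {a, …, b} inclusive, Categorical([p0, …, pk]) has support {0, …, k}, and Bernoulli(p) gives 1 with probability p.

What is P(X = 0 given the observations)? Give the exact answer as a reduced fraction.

P(X = 0 | obs) = 75/89

Enumerate traces; 2 have nonzero weight after conditioning:
  (Y=3, Z=1, X=1) weight 1/45
  (Y=4, Z=0, X=0) weight 5/42
Group by X:
  weight(X=0) = 5/42
  weight(X=1) = 1/45
Total weight = 5/42 + 1/45 = 89/630
P(X=0 | obs) = 5/42 / 89/630 = 75/89
P(X=1 | obs) = 1/45 / 89/630 = 14/89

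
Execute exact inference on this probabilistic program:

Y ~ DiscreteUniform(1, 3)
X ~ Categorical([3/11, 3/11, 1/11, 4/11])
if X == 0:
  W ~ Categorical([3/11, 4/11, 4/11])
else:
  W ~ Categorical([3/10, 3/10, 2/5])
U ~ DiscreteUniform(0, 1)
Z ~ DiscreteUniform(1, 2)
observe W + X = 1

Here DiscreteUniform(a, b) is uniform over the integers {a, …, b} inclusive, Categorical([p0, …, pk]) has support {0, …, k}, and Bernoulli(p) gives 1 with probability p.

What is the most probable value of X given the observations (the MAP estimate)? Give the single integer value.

argmax_v P(X = v | obs) = 0

Enumerate traces; 24 have nonzero weight after conditioning:
  (Y=1, X=0, W=1, U=0, Z=1) weight 1/121
  (Y=1, X=0, W=1, U=0, Z=2) weight 1/121
  (Y=1, X=0, W=1, U=1, Z=1) weight 1/121
  (Y=1, X=0, W=1, U=1, Z=2) weight 1/121
  (Y=1, X=1, W=0, U=0, Z=1) weight 3/440
  (Y=1, X=1, W=0, U=0, Z=2) weight 3/440
  (Y=1, X=1, W=0, U=1, Z=1) weight 3/440
  (Y=1, X=1, W=0, U=1, Z=2) weight 3/440
  … 16 more
Group by X:
  weight(X=0) = 12/121
  weight(X=1) = 9/110
Total weight = 12/121 + 9/110 = 219/1210
P(X=0 | obs) = 12/121 / 219/1210 = 40/73
P(X=1 | obs) = 9/110 / 219/1210 = 33/73
argmax = 0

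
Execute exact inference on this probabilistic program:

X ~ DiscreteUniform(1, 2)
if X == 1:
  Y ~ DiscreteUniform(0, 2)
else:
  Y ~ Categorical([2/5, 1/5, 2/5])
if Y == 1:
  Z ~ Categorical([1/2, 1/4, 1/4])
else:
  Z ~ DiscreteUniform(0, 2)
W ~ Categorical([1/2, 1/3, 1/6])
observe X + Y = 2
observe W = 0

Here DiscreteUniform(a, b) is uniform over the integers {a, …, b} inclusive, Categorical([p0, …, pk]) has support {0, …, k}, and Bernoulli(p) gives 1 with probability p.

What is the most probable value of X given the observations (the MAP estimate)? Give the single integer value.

Enumerate traces; 6 have nonzero weight after conditioning:
  (X=1, Y=1, Z=0, W=0) weight 1/24
  (X=1, Y=1, Z=1, W=0) weight 1/48
  (X=1, Y=1, Z=2, W=0) weight 1/48
  (X=2, Y=0, Z=0, W=0) weight 1/30
  (X=2, Y=0, Z=1, W=0) weight 1/30
  (X=2, Y=0, Z=2, W=0) weight 1/30
Group by X:
  weight(X=1) = 1/12
  weight(X=2) = 1/10
Total weight = 1/12 + 1/10 = 11/60
P(X=1 | obs) = 1/12 / 11/60 = 5/11
P(X=2 | obs) = 1/10 / 11/60 = 6/11
argmax = 2

argmax_v P(X = v | obs) = 2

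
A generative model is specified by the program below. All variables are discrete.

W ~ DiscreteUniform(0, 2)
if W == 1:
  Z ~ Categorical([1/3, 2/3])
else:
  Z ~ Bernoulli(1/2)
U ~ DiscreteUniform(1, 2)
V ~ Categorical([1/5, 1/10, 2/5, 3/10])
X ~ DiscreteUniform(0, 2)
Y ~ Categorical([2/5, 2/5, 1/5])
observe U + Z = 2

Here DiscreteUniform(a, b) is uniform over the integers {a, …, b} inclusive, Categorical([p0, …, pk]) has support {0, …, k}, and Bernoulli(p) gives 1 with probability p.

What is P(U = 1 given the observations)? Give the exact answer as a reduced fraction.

P(U = 1 | obs) = 5/9

Enumerate traces; 216 have nonzero weight after conditioning:
  (W=0, Z=0, U=2, V=0, X=0, Y=0) weight 1/450
  (W=0, Z=0, U=2, V=0, X=0, Y=1) weight 1/450
  (W=0, Z=0, U=2, V=0, X=0, Y=2) weight 1/900
  (W=0, Z=0, U=2, V=0, X=1, Y=0) weight 1/450
  (W=0, Z=0, U=2, V=0, X=1, Y=1) weight 1/450
  (W=0, Z=0, U=2, V=0, X=1, Y=2) weight 1/900
  (W=0, Z=0, U=2, V=0, X=2, Y=0) weight 1/450
  (W=0, Z=0, U=2, V=0, X=2, Y=1) weight 1/450
  (W=0, Z=1, U=1, V=0, X=0, Y=0) weight 1/450
  … 207 more
Group by U:
  weight(U=1) = 5/18
  weight(U=2) = 2/9
Total weight = 5/18 + 2/9 = 1/2
P(U=1 | obs) = 5/18 / 1/2 = 5/9
P(U=2 | obs) = 2/9 / 1/2 = 4/9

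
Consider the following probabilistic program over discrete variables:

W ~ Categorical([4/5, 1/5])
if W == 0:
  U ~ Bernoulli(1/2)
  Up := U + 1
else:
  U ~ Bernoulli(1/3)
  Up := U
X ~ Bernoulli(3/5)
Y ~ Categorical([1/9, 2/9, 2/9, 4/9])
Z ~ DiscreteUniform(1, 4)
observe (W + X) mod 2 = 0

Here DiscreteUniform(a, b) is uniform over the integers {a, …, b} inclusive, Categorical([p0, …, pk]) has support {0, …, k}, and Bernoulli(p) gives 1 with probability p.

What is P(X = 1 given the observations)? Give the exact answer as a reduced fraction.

Enumerate traces; 64 have nonzero weight after conditioning:
  (W=0, U=0, X=0, Y=0, Z=1) weight 1/225
  (W=0, U=0, X=0, Y=0, Z=2) weight 1/225
  (W=0, U=0, X=0, Y=0, Z=3) weight 1/225
  (W=0, U=0, X=0, Y=0, Z=4) weight 1/225
  (W=0, U=0, X=0, Y=1, Z=1) weight 2/225
  (W=0, U=0, X=0, Y=1, Z=2) weight 2/225
  (W=0, U=0, X=0, Y=1, Z=3) weight 2/225
  (W=0, U=0, X=0, Y=1, Z=4) weight 2/225
  (W=1, U=0, X=1, Y=0, Z=1) weight 1/450
  … 55 more
Group by X:
  weight(X=0) = 8/25
  weight(X=1) = 3/25
Total weight = 8/25 + 3/25 = 11/25
P(X=0 | obs) = 8/25 / 11/25 = 8/11
P(X=1 | obs) = 3/25 / 11/25 = 3/11

P(X = 1 | obs) = 3/11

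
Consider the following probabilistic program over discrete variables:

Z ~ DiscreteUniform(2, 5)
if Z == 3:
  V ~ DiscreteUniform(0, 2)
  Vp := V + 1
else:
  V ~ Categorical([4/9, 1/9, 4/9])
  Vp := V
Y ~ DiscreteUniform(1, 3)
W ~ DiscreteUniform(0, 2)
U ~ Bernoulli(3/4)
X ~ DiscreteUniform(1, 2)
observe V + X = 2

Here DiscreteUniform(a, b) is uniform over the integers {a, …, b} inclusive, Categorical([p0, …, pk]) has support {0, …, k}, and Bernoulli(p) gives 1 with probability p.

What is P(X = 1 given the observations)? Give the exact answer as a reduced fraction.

P(X = 1 | obs) = 2/7

Enumerate traces; 144 have nonzero weight after conditioning:
  (Z=2, V=0, Y=1, W=0, U=0, X=2) weight 1/648
  (Z=2, V=0, Y=1, W=0, U=1, X=2) weight 1/216
  (Z=2, V=0, Y=1, W=1, U=0, X=2) weight 1/648
  (Z=2, V=0, Y=1, W=1, U=1, X=2) weight 1/216
  (Z=2, V=0, Y=1, W=2, U=0, X=2) weight 1/648
  (Z=2, V=0, Y=1, W=2, U=1, X=2) weight 1/216
  (Z=2, V=0, Y=2, W=0, U=0, X=2) weight 1/648
  (Z=2, V=0, Y=2, W=0, U=1, X=2) weight 1/216
  (Z=2, V=1, Y=1, W=0, U=0, X=1) weight 1/2592
  … 135 more
Group by X:
  weight(X=1) = 1/12
  weight(X=2) = 5/24
Total weight = 1/12 + 5/24 = 7/24
P(X=1 | obs) = 1/12 / 7/24 = 2/7
P(X=2 | obs) = 5/24 / 7/24 = 5/7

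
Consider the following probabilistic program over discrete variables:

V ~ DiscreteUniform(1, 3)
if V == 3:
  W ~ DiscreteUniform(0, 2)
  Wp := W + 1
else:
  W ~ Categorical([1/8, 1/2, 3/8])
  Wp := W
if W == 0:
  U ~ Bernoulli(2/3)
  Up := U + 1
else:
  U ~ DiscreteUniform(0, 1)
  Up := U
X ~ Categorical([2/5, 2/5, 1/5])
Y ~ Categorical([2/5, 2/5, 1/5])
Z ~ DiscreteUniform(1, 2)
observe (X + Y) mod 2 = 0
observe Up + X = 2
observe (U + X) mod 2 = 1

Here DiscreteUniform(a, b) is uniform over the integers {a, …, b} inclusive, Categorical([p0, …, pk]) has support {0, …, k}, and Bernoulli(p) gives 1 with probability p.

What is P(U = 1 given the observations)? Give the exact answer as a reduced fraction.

P(U = 1 | obs) = 3/4

Enumerate traces; 18 have nonzero weight after conditioning:
  (V=1, W=0, U=0, X=1, Y=1, Z=1) weight 1/900
  (V=1, W=0, U=0, X=1, Y=1, Z=2) weight 1/900
  (V=1, W=0, U=1, X=0, Y=0, Z=1) weight 1/450
  (V=1, W=0, U=1, X=0, Y=0, Z=2) weight 1/450
  (V=1, W=0, U=1, X=0, Y=2, Z=1) weight 1/900
  (V=1, W=0, U=1, X=0, Y=2, Z=2) weight 1/900
  (V=2, W=0, U=0, X=1, Y=1, Z=1) weight 1/900
  (V=2, W=0, U=0, X=1, Y=1, Z=2) weight 1/900
  … 10 more
Group by U:
  weight(U=0) = 7/675
  weight(U=1) = 7/225
Total weight = 7/675 + 7/225 = 28/675
P(U=0 | obs) = 7/675 / 28/675 = 1/4
P(U=1 | obs) = 7/225 / 28/675 = 3/4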